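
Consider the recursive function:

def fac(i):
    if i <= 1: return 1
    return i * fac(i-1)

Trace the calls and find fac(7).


fac(7)
= 7 * fac(6)
= 7 * 6 * fac(5)
= 7 * 6 * 5 * fac(4)
= 7 * 6 * 5 * 4 * fac(3)
= 7 * 6 * 5 * 4 * 3 * fac(2)
= 7 * 6 * 5 * 4 * 3 * 2 * fac(1)
= 7 * 6 * 5 * 4 * 3 * 2 * 1
= 5040

5040


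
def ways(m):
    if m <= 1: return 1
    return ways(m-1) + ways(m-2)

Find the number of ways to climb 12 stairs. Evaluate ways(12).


Building up from base cases:
ways(0) = 1
ways(1) = 1
ways(2) = ways(1) + ways(0) = 1 + 1 = 2
ways(3) = ways(2) + ways(1) = 2 + 1 = 3
ways(4) = ways(3) + ways(2) = 3 + 2 = 5
ways(5) = ways(4) + ways(3) = 5 + 3 = 8
ways(6) = ways(5) + ways(4) = 8 + 5 = 13
ways(7) = ways(6) + ways(5) = 13 + 8 = 21
ways(8) = ways(7) + ways(6) = 21 + 13 = 34
ways(9) = ways(8) + ways(7) = 34 + 21 = 55
ways(10) = ways(9) + ways(8) = 55 + 34 = 89
ways(11) = ways(10) + ways(9) = 89 + 55 = 144
ways(12) = ways(11) + ways(10) = 144 + 89 = 233

233


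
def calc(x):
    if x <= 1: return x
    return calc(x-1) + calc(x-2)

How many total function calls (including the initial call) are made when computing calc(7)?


Let C(n) = total calls for calc(n)
C(0) = 1, C(1) = 1
C(2) = 1 + C(1) + C(0) = 1 + 1 + 1 = 3
C(3) = 1 + C(2) + C(1) = 1 + 3 + 1 = 5
C(4) = 1 + C(3) + C(2) = 1 + 5 + 3 = 9
C(5) = 1 + C(4) + C(3) = 1 + 9 + 5 = 15
C(6) = 1 + C(5) + C(4) = 1 + 15 + 9 = 25
C(7) = 1 + C(6) + C(5) = 1 + 25 + 15 = 41

41


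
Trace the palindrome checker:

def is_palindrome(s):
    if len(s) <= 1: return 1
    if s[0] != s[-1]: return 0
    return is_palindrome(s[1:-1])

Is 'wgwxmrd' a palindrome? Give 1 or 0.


is_palindrome('wgwxmrd'): s[0]='w' != s[-1]='d' -> return 0
Result: 0 (not a palindrome)

0


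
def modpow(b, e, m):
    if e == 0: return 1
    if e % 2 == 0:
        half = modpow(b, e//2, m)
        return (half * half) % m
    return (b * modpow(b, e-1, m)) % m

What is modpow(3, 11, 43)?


modpow(3, 11, 43): e is odd, compute modpow(3, 10, 43)
  modpow(3, 10, 43): e is even, compute modpow(3, 5, 43)
    modpow(3, 5, 43): e is odd, compute modpow(3, 4, 43)
      modpow(3, 4, 43): e is even, compute modpow(3, 2, 43)
        modpow(3, 2, 43): e is even, compute modpow(3, 1, 43)
          modpow(3, 1, 43): e is odd, compute modpow(3, 0, 43)
          modpow(3, 0, 43) = 1
          (3 * 1) % 43 = 3
        half=3, (3*3) % 43 = 9
      half=9, (9*9) % 43 = 38
    (3 * 38) % 43 = 28
  half=28, (28*28) % 43 = 10
(3 * 10) % 43 = 30

30


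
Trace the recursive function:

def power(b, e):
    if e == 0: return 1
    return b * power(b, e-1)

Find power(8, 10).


power(8, 10)
= 8 * power(8, 9)
= 8 * 8 * power(8, 8)
= 8 * 8 * 8 * power(8, 7)
= 8 * 8 * 8 * 8 * power(8, 6)
= 8 * 8 * 8 * 8 * 8 * power(8, 5)
= 8 * 8 * 8 * 8 * 8 * 8 * power(8, 4)
= 8 * 8 * 8 * 8 * 8 * 8 * 8 * power(8, 3)
= 8 * 8 * 8 * 8 * 8 * 8 * 8 * 8 * power(8, 2)
= 8 * 8 * 8 * 8 * 8 * 8 * 8 * 8 * 8 * power(8, 1)
= 8 * 8 * 8 * 8 * 8 * 8 * 8 * 8 * 8 * 8 * power(8, 0)
= 8 * 8 * 8 * 8 * 8 * 8 * 8 * 8 * 8 * 8 * 1
= 1073741824

1073741824


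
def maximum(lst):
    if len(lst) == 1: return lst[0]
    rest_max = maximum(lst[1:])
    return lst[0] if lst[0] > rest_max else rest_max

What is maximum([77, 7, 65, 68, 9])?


maximum([77, 7, 65, 68, 9]): compare 77 with maximum([7, 65, 68, 9])
maximum([7, 65, 68, 9]): compare 7 with maximum([65, 68, 9])
maximum([65, 68, 9]): compare 65 with maximum([68, 9])
maximum([68, 9]): compare 68 with maximum([9])
maximum([9]) = 9  (base case)
Compare 68 with 9 -> 68
Compare 65 with 68 -> 68
Compare 7 with 68 -> 68
Compare 77 with 68 -> 77

77


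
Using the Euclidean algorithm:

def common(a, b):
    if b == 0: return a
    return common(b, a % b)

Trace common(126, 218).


common(126, 218) = common(218, 126)
common(218, 126) = common(126, 92)
common(126, 92) = common(92, 34)
common(92, 34) = common(34, 24)
common(34, 24) = common(24, 10)
common(24, 10) = common(10, 4)
common(10, 4) = common(4, 2)
common(4, 2) = common(2, 0)
common(2, 0) = 2  (base case)

2


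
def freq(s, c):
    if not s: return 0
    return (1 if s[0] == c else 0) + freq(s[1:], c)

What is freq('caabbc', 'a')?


s[0]='c' != 'a' -> 0
s[0]='a' == 'a' -> 1
s[0]='a' == 'a' -> 1
s[0]='b' != 'a' -> 0
s[0]='b' != 'a' -> 0
s[0]='c' != 'a' -> 0
Sum: 0 + 1 + 1 + 0 + 0 + 0 = 2

2


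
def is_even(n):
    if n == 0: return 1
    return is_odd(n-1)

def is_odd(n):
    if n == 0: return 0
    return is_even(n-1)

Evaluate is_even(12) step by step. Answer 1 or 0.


is_even(12) = is_odd(11)
is_odd(11) = is_even(10)
is_even(10) = is_odd(9)
is_odd(9) = is_even(8)
is_even(8) = is_odd(7)
is_odd(7) = is_even(6)
is_even(6) = is_odd(5)
is_odd(5) = is_even(4)
is_even(4) = is_odd(3)
is_odd(3) = is_even(2)
is_even(2) = is_odd(1)
is_odd(1) = is_even(0)
is_even(0) = 1  (base case)
Result: 1

1


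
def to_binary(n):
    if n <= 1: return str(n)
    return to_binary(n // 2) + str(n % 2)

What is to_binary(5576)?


to_binary(5576) = to_binary(2788) + '0'
to_binary(2788) = to_binary(1394) + '0'
to_binary(1394) = to_binary(697) + '0'
to_binary(697) = to_binary(348) + '1'
to_binary(348) = to_binary(174) + '0'
to_binary(174) = to_binary(87) + '0'
to_binary(87) = to_binary(43) + '1'
to_binary(43) = to_binary(21) + '1'
to_binary(21) = to_binary(10) + '1'
to_binary(10) = to_binary(5) + '0'
to_binary(5) = to_binary(2) + '1'
to_binary(2) = to_binary(1) + '0'
to_binary(1) = '1'  (base case)
Concatenating: '1' + '0' + '1' + '0' + '1' + '1' + '1' + '0' + '0' + '1' + '0' + '0' + '0' = '1010111001000'

1010111001000


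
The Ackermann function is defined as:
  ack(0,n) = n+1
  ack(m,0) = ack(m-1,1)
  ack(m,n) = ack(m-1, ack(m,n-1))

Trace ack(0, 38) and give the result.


ack(0, 38) = 39
Result: ack(0, 38) = 39

39


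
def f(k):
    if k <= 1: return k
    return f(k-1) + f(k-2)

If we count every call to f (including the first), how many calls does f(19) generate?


Let C(n) = total calls for f(n)
C(0) = 1, C(1) = 1
C(2) = 1 + C(1) + C(0) = 1 + 1 + 1 = 3
C(3) = 1 + C(2) + C(1) = 1 + 3 + 1 = 5
C(4) = 1 + C(3) + C(2) = 1 + 5 + 3 = 9
C(5) = 1 + C(4) + C(3) = 1 + 9 + 5 = 15
C(6) = 1 + C(5) + C(4) = 1 + 15 + 9 = 25
C(7) = 1 + C(6) + C(5) = 1 + 25 + 15 = 41
C(8) = 1 + C(7) + C(6) = 1 + 41 + 25 = 67
C(9) = 1 + C(8) + C(7) = 1 + 67 + 41 = 109
C(10) = 1 + C(9) + C(8) = 1 + 109 + 67 = 177
C(11) = 1 + C(10) + C(9) = 1 + 177 + 109 = 287
C(12) = 1 + C(11) + C(10) = 1 + 287 + 177 = 465
C(13) = 1 + C(12) + C(11) = 1 + 465 + 287 = 753
C(14) = 1 + C(13) + C(12) = 1 + 753 + 465 = 1219
C(15) = 1 + C(14) + C(13) = 1 + 1219 + 753 = 1973
C(16) = 1 + C(15) + C(14) = 1 + 1973 + 1219 = 3193
C(17) = 1 + C(16) + C(15) = 1 + 3193 + 1973 = 5167
C(18) = 1 + C(17) + C(16) = 1 + 5167 + 3193 = 8361
C(19) = 1 + C(18) + C(17) = 1 + 8361 + 5167 = 13529

13529


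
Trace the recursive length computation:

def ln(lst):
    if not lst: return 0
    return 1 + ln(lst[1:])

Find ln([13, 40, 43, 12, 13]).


ln([13, 40, 43, 12, 13]) = 1 + ln([40, 43, 12, 13])
ln([40, 43, 12, 13]) = 1 + ln([43, 12, 13])
ln([43, 12, 13]) = 1 + ln([12, 13])
ln([12, 13]) = 1 + ln([13])
ln([13]) = 1 + ln([])
ln([]) = 0  (base case)
Unwinding: 1 + 1 + 1 + 1 + 1 + 0 = 5

5


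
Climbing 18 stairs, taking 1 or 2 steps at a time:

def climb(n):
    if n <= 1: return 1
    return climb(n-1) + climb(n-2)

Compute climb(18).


Building up from base cases:
climb(0) = 1
climb(1) = 1
climb(2) = climb(1) + climb(0) = 1 + 1 = 2
climb(3) = climb(2) + climb(1) = 2 + 1 = 3
climb(4) = climb(3) + climb(2) = 3 + 2 = 5
climb(5) = climb(4) + climb(3) = 5 + 3 = 8
climb(6) = climb(5) + climb(4) = 8 + 5 = 13
climb(7) = climb(6) + climb(5) = 13 + 8 = 21
climb(8) = climb(7) + climb(6) = 21 + 13 = 34
climb(9) = climb(8) + climb(7) = 34 + 21 = 55
climb(10) = climb(9) + climb(8) = 55 + 34 = 89
climb(11) = climb(10) + climb(9) = 89 + 55 = 144
climb(12) = climb(11) + climb(10) = 144 + 89 = 233
climb(13) = climb(12) + climb(11) = 233 + 144 = 377
climb(14) = climb(13) + climb(12) = 377 + 233 = 610
climb(15) = climb(14) + climb(13) = 610 + 377 = 987
climb(16) = climb(15) + climb(14) = 987 + 610 = 1597
climb(17) = climb(16) + climb(15) = 1597 + 987 = 2584
climb(18) = climb(17) + climb(16) = 2584 + 1597 = 4181

4181


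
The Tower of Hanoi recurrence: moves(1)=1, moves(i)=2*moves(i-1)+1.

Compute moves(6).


moves(6) = 2 * moves(5) + 1
moves(5) = 2 * moves(4) + 1
moves(4) = 2 * moves(3) + 1
moves(3) = 2 * moves(2) + 1
moves(2) = 2 * moves(1) + 1
moves(1) = 1  (base case)
moves(2) = 2 * 1 + 1 = 3
moves(3) = 2 * 3 + 1 = 7
moves(4) = 2 * 7 + 1 = 15
moves(5) = 2 * 15 + 1 = 31
moves(6) = 2 * 31 + 1 = 63

63


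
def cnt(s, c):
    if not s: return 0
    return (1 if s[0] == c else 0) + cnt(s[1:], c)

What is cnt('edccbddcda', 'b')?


s[0]='e' != 'b' -> 0
s[0]='d' != 'b' -> 0
s[0]='c' != 'b' -> 0
s[0]='c' != 'b' -> 0
s[0]='b' == 'b' -> 1
s[0]='d' != 'b' -> 0
s[0]='d' != 'b' -> 0
s[0]='c' != 'b' -> 0
s[0]='d' != 'b' -> 0
s[0]='a' != 'b' -> 0
Sum: 0 + 0 + 0 + 0 + 1 + 0 + 0 + 0 + 0 + 0 = 1

1


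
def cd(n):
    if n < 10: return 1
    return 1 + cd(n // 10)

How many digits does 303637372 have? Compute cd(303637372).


cd(303637372) = 1 + cd(30363737)
cd(30363737) = 1 + cd(3036373)
cd(3036373) = 1 + cd(303637)
cd(303637) = 1 + cd(30363)
cd(30363) = 1 + cd(3036)
cd(3036) = 1 + cd(303)
cd(303) = 1 + cd(30)
cd(30) = 1 + cd(3)
cd(3) = 1  (base case: 3 < 10)
Unwinding: 1 + 1 + 1 + 1 + 1 + 1 + 1 + 1 + 1 = 9

9


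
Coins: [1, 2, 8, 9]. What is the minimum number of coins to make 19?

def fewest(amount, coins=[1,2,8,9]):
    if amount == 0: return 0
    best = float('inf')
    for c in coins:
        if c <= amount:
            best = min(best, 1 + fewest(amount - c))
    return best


Building up with DP:
fewest(0) = 0
fewest(1) = min(1+fewest(0)=1+0=1) = 1
fewest(2) = min(1+fewest(1)=1+1=2, 1+fewest(0)=1+0=1) = 1
fewest(3) = min(1+fewest(2)=1+1=2, 1+fewest(1)=1+1=2) = 2
fewest(4) = min(1+fewest(3)=1+2=3, 1+fewest(2)=1+1=2) = 2
fewest(5) = min(1+fewest(4)=1+2=3, 1+fewest(3)=1+2=3) = 3
fewest(6) = min(1+fewest(5)=1+3=4, 1+fewest(4)=1+2=3) = 3
fewest(7) = min(1+fewest(6)=1+3=4, 1+fewest(5)=1+3=4) = 4
fewest(8) = min(1+fewest(7)=1+4=5, 1+fewest(6)=1+3=4, 1+fewest(0)=1+0=1) = 1
fewest(9) = min(1+fewest(8)=1+1=2, 1+fewest(7)=1+4=5, 1+fewest(1)=1+1=2, 1+fewest(0)=1+0=1) = 1
fewest(10) = min(1+fewest(9)=1+1=2, 1+fewest(8)=1+1=2, 1+fewest(2)=1+1=2, 1+fewest(1)=1+1=2) = 2
fewest(11) = min(1+fewest(10)=1+2=3, 1+fewest(9)=1+1=2, 1+fewest(3)=1+2=3, 1+fewest(2)=1+1=2) = 2
fewest(12) = min(1+fewest(11)=1+2=3, 1+fewest(10)=1+2=3, 1+fewest(4)=1+2=3, 1+fewest(3)=1+2=3) = 3
fewest(13) = min(1+fewest(12)=1+3=4, 1+fewest(11)=1+2=3, 1+fewest(5)=1+3=4, 1+fewest(4)=1+2=3) = 3
fewest(14) = min(1+fewest(13)=1+3=4, 1+fewest(12)=1+3=4, 1+fewest(6)=1+3=4, 1+fewest(5)=1+3=4) = 4
fewest(15) = min(1+fewest(14)=1+4=5, 1+fewest(13)=1+3=4, 1+fewest(7)=1+4=5, 1+fewest(6)=1+3=4) = 4
fewest(16) = min(1+fewest(15)=1+4=5, 1+fewest(14)=1+4=5, 1+fewest(8)=1+1=2, 1+fewest(7)=1+4=5) = 2
fewest(17) = min(1+fewest(16)=1+2=3, 1+fewest(15)=1+4=5, 1+fewest(9)=1+1=2, 1+fewest(8)=1+1=2) = 2
fewest(18) = min(1+fewest(17)=1+2=3, 1+fewest(16)=1+2=3, 1+fewest(10)=1+2=3, 1+fewest(9)=1+1=2) = 2
fewest(19) = min(1+fewest(18)=1+2=3, 1+fewest(17)=1+2=3, 1+fewest(11)=1+2=3, 1+fewest(10)=1+2=3) = 3

3


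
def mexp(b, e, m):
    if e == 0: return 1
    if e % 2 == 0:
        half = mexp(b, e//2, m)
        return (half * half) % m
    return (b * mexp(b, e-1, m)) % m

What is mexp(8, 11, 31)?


mexp(8, 11, 31): e is odd, compute mexp(8, 10, 31)
  mexp(8, 10, 31): e is even, compute mexp(8, 5, 31)
    mexp(8, 5, 31): e is odd, compute mexp(8, 4, 31)
      mexp(8, 4, 31): e is even, compute mexp(8, 2, 31)
        mexp(8, 2, 31): e is even, compute mexp(8, 1, 31)
          mexp(8, 1, 31): e is odd, compute mexp(8, 0, 31)
          mexp(8, 0, 31) = 1
          (8 * 1) % 31 = 8
        half=8, (8*8) % 31 = 2
      half=2, (2*2) % 31 = 4
    (8 * 4) % 31 = 1
  half=1, (1*1) % 31 = 1
(8 * 1) % 31 = 8

8


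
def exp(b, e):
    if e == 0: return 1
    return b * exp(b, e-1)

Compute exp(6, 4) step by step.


exp(6, 4)
= 6 * exp(6, 3)
= 6 * 6 * exp(6, 2)
= 6 * 6 * 6 * exp(6, 1)
= 6 * 6 * 6 * 6 * exp(6, 0)
= 6 * 6 * 6 * 6 * 1
= 1296

1296


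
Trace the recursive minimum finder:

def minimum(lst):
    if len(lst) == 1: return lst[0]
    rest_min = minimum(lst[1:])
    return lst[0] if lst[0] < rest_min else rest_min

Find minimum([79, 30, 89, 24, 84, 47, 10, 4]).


minimum([79, 30, 89, 24, 84, 47, 10, 4]): compare 79 with minimum([30, 89, 24, 84, 47, 10, 4])
minimum([30, 89, 24, 84, 47, 10, 4]): compare 30 with minimum([89, 24, 84, 47, 10, 4])
minimum([89, 24, 84, 47, 10, 4]): compare 89 with minimum([24, 84, 47, 10, 4])
minimum([24, 84, 47, 10, 4]): compare 24 with minimum([84, 47, 10, 4])
minimum([84, 47, 10, 4]): compare 84 with minimum([47, 10, 4])
minimum([47, 10, 4]): compare 47 with minimum([10, 4])
minimum([10, 4]): compare 10 with minimum([4])
minimum([4]) = 4  (base case)
Compare 10 with 4 -> 4
Compare 47 with 4 -> 4
Compare 84 with 4 -> 4
Compare 24 with 4 -> 4
Compare 89 with 4 -> 4
Compare 30 with 4 -> 4
Compare 79 with 4 -> 4

4


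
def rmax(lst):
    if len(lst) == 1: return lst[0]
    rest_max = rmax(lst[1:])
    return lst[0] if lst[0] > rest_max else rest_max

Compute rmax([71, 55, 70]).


rmax([71, 55, 70]): compare 71 with rmax([55, 70])
rmax([55, 70]): compare 55 with rmax([70])
rmax([70]) = 70  (base case)
Compare 55 with 70 -> 70
Compare 71 with 70 -> 71

71


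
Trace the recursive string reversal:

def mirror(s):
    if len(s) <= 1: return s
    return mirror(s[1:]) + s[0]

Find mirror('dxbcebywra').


mirror('dxbcebywra') = mirror('xbcebywra') + 'd'
mirror('xbcebywra') = mirror('bcebywra') + 'x'
mirror('bcebywra') = mirror('cebywra') + 'b'
mirror('cebywra') = mirror('ebywra') + 'c'
mirror('ebywra') = mirror('bywra') + 'e'
mirror('bywra') = mirror('ywra') + 'b'
mirror('ywra') = mirror('wra') + 'y'
mirror('wra') = mirror('ra') + 'w'
mirror('ra') = mirror('a') + 'r'
mirror('a') = 'a'  (base case)
Concatenating: 'a' + 'r' + 'w' + 'y' + 'b' + 'e' + 'c' + 'b' + 'x' + 'd' = 'arwybecbxd'

arwybecbxd


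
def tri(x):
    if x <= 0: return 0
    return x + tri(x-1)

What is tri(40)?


tri(40)
= 40 + 39 + 38 + 37 + 36 + 35 + 34 + 33 + 32 + 31 + 30 + 29 + 28 + 27 + 26 + 25 + 24 + 23 + 22 + 21 + 20 + 19 + 18 + 17 + 16 + 15 + 14 + 13 + 12 + 11 + 10 + 9 + 8 + 7 + 6 + 5 + 4 + 3 + 2 + 1 + tri(0)
= 40 + 39 + 38 + 37 + 36 + 35 + 34 + 33 + 32 + 31 + 30 + 29 + 28 + 27 + 26 + 25 + 24 + 23 + 22 + 21 + 20 + 19 + 18 + 17 + 16 + 15 + 14 + 13 + 12 + 11 + 10 + 9 + 8 + 7 + 6 + 5 + 4 + 3 + 2 + 1 + 0
= 820

820


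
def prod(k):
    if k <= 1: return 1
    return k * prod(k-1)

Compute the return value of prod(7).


prod(7)
= 7 * prod(6)
= 7 * 6 * prod(5)
= 7 * 6 * 5 * prod(4)
= 7 * 6 * 5 * 4 * prod(3)
= 7 * 6 * 5 * 4 * 3 * prod(2)
= 7 * 6 * 5 * 4 * 3 * 2 * prod(1)
= 7 * 6 * 5 * 4 * 3 * 2 * 1
= 5040

5040


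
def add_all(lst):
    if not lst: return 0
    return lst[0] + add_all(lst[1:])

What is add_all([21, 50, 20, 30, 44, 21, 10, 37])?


add_all([21, 50, 20, 30, 44, 21, 10, 37]) = 21 + add_all([50, 20, 30, 44, 21, 10, 37])
add_all([50, 20, 30, 44, 21, 10, 37]) = 50 + add_all([20, 30, 44, 21, 10, 37])
add_all([20, 30, 44, 21, 10, 37]) = 20 + add_all([30, 44, 21, 10, 37])
add_all([30, 44, 21, 10, 37]) = 30 + add_all([44, 21, 10, 37])
add_all([44, 21, 10, 37]) = 44 + add_all([21, 10, 37])
add_all([21, 10, 37]) = 21 + add_all([10, 37])
add_all([10, 37]) = 10 + add_all([37])
add_all([37]) = 37 + add_all([])
add_all([]) = 0  (base case)
Total: 21 + 50 + 20 + 30 + 44 + 21 + 10 + 37 + 0 = 233

233


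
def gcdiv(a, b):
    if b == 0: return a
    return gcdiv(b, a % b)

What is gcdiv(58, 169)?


gcdiv(58, 169) = gcdiv(169, 58)
gcdiv(169, 58) = gcdiv(58, 53)
gcdiv(58, 53) = gcdiv(53, 5)
gcdiv(53, 5) = gcdiv(5, 3)
gcdiv(5, 3) = gcdiv(3, 2)
gcdiv(3, 2) = gcdiv(2, 1)
gcdiv(2, 1) = gcdiv(1, 0)
gcdiv(1, 0) = 1  (base case)

1


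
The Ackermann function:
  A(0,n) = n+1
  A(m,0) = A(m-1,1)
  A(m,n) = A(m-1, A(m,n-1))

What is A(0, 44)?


A(0, 44) = 45
Result: A(0, 44) = 45

45


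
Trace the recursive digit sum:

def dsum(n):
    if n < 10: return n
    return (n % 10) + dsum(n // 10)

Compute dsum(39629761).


dsum(39629761) = 1 + dsum(3962976)
dsum(3962976) = 6 + dsum(396297)
dsum(396297) = 7 + dsum(39629)
dsum(39629) = 9 + dsum(3962)
dsum(3962) = 2 + dsum(396)
dsum(396) = 6 + dsum(39)
dsum(39) = 9 + dsum(3)
dsum(3) = 3  (base case)
Total: 1 + 6 + 7 + 9 + 2 + 6 + 9 + 3 = 43

43


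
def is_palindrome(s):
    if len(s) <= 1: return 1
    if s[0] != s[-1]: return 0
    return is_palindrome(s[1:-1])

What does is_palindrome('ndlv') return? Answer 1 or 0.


is_palindrome('ndlv'): s[0]='n' != s[-1]='v' -> return 0
Result: 0 (not a palindrome)

0


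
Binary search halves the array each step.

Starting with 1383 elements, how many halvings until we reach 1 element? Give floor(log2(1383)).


1383 / 2 = 691
691 / 2 = 345
345 / 2 = 172
172 / 2 = 86
86 / 2 = 43
43 / 2 = 21
21 / 2 = 10
10 / 2 = 5
5 / 2 = 2
2 / 2 = 1
Reached 1 after 10 halvings

10


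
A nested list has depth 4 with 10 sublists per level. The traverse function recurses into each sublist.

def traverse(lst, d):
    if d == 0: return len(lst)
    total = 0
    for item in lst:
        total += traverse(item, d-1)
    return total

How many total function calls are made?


At depth 0 (root): 1 call
At depth 1: each of 1 parents calls traverse on 10 children = 10 calls
At depth 2: each of 10 parents calls traverse on 10 children = 100 calls
At depth 3: each of 100 parents calls traverse on 10 children = 1000 calls
At depth 4: each of 1000 parents calls traverse on 10 children = 10000 calls
Total: 1 + 10 + 100 + 1000 + 10000 = 11111

11111


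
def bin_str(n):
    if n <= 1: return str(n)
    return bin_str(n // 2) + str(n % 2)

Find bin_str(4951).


bin_str(4951) = bin_str(2475) + '1'
bin_str(2475) = bin_str(1237) + '1'
bin_str(1237) = bin_str(618) + '1'
bin_str(618) = bin_str(309) + '0'
bin_str(309) = bin_str(154) + '1'
bin_str(154) = bin_str(77) + '0'
bin_str(77) = bin_str(38) + '1'
bin_str(38) = bin_str(19) + '0'
bin_str(19) = bin_str(9) + '1'
bin_str(9) = bin_str(4) + '1'
bin_str(4) = bin_str(2) + '0'
bin_str(2) = bin_str(1) + '0'
bin_str(1) = '1'  (base case)
Concatenating: '1' + '0' + '0' + '1' + '1' + '0' + '1' + '0' + '1' + '0' + '1' + '1' + '1' = '1001101010111'

1001101010111


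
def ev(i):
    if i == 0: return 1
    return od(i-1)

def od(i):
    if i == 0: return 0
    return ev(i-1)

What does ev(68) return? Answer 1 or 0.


ev(68) = od(67)
od(67) = ev(66)
ev(66) = od(65)
od(65) = ev(64)
ev(64) = od(63)
od(63) = ev(62)
ev(62) = od(61)
od(61) = ev(60)
ev(60) = od(59)
od(59) = ev(58)
ev(58) = od(57)
od(57) = ev(56)
ev(56) = od(55)
od(55) = ev(54)
ev(54) = od(53)
od(53) = ev(52)
ev(52) = od(51)
od(51) = ev(50)
ev(50) = od(49)
od(49) = ev(48)
ev(48) = od(47)
od(47) = ev(46)
ev(46) = od(45)
od(45) = ev(44)
ev(44) = od(43)
od(43) = ev(42)
ev(42) = od(41)
od(41) = ev(40)
ev(40) = od(39)
od(39) = ev(38)
ev(38) = od(37)
od(37) = ev(36)
ev(36) = od(35)
od(35) = ev(34)
ev(34) = od(33)
od(33) = ev(32)
ev(32) = od(31)
od(31) = ev(30)
ev(30) = od(29)
od(29) = ev(28)
ev(28) = od(27)
od(27) = ev(26)
ev(26) = od(25)
od(25) = ev(24)
ev(24) = od(23)
od(23) = ev(22)
ev(22) = od(21)
od(21) = ev(20)
ev(20) = od(19)
od(19) = ev(18)
ev(18) = od(17)
od(17) = ev(16)
ev(16) = od(15)
od(15) = ev(14)
ev(14) = od(13)
od(13) = ev(12)
ev(12) = od(11)
od(11) = ev(10)
ev(10) = od(9)
od(9) = ev(8)
ev(8) = od(7)
od(7) = ev(6)
ev(6) = od(5)
od(5) = ev(4)
ev(4) = od(3)
od(3) = ev(2)
ev(2) = od(1)
od(1) = ev(0)
ev(0) = 1  (base case)
Result: 1

1


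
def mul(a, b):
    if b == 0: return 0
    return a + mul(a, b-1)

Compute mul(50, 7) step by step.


mul(50, 7) = 50 + mul(50, 6)
mul(50, 6) = 50 + mul(50, 5)
mul(50, 5) = 50 + mul(50, 4)
mul(50, 4) = 50 + mul(50, 3)
mul(50, 3) = 50 + mul(50, 2)
mul(50, 2) = 50 + mul(50, 1)
mul(50, 1) = 50 + mul(50, 0)
mul(50, 0) = 0  (base case)
Total: 50 + 50 + 50 + 50 + 50 + 50 + 50 + 0 = 350

350


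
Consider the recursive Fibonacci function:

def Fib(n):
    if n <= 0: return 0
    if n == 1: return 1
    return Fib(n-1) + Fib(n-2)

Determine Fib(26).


Computing Fib(26) bottom-up:
Fib(0) = 0
Fib(1) = 1
Fib(2) = Fib(1) + Fib(0) = 1 + 0 = 1
Fib(3) = Fib(2) + Fib(1) = 1 + 1 = 2
Fib(4) = Fib(3) + Fib(2) = 2 + 1 = 3
Fib(5) = Fib(4) + Fib(3) = 3 + 2 = 5
Fib(6) = Fib(5) + Fib(4) = 5 + 3 = 8
Fib(7) = Fib(6) + Fib(5) = 8 + 5 = 13
Fib(8) = Fib(7) + Fib(6) = 13 + 8 = 21
Fib(9) = Fib(8) + Fib(7) = 21 + 13 = 34
Fib(10) = Fib(9) + Fib(8) = 34 + 21 = 55
Fib(11) = Fib(10) + Fib(9) = 55 + 34 = 89
Fib(12) = Fib(11) + Fib(10) = 89 + 55 = 144
Fib(13) = Fib(12) + Fib(11) = 144 + 89 = 233
Fib(14) = Fib(13) + Fib(12) = 233 + 144 = 377
Fib(15) = Fib(14) + Fib(13) = 377 + 233 = 610
Fib(16) = Fib(15) + Fib(14) = 610 + 377 = 987
Fib(17) = Fib(16) + Fib(15) = 987 + 610 = 1597
Fib(18) = Fib(17) + Fib(16) = 1597 + 987 = 2584
Fib(19) = Fib(18) + Fib(17) = 2584 + 1597 = 4181
Fib(20) = Fib(19) + Fib(18) = 4181 + 2584 = 6765
Fib(21) = Fib(20) + Fib(19) = 6765 + 4181 = 10946
Fib(22) = Fib(21) + Fib(20) = 10946 + 6765 = 17711
Fib(23) = Fib(22) + Fib(21) = 17711 + 10946 = 28657
Fib(24) = Fib(23) + Fib(22) = 28657 + 17711 = 46368
Fib(25) = Fib(24) + Fib(23) = 46368 + 28657 = 75025
Fib(26) = Fib(25) + Fib(24) = 75025 + 46368 = 121393

121393


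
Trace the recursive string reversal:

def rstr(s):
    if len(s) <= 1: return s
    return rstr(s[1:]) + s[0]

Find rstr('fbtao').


rstr('fbtao') = rstr('btao') + 'f'
rstr('btao') = rstr('tao') + 'b'
rstr('tao') = rstr('ao') + 't'
rstr('ao') = rstr('o') + 'a'
rstr('o') = 'o'  (base case)
Concatenating: 'o' + 'a' + 't' + 'b' + 'f' = 'oatbf'

oatbf


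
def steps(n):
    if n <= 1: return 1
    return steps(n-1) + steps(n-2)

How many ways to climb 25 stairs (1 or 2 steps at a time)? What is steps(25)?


Building up from base cases:
steps(0) = 1
steps(1) = 1
steps(2) = steps(1) + steps(0) = 1 + 1 = 2
steps(3) = steps(2) + steps(1) = 2 + 1 = 3
steps(4) = steps(3) + steps(2) = 3 + 2 = 5
steps(5) = steps(4) + steps(3) = 5 + 3 = 8
steps(6) = steps(5) + steps(4) = 8 + 5 = 13
steps(7) = steps(6) + steps(5) = 13 + 8 = 21
steps(8) = steps(7) + steps(6) = 21 + 13 = 34
steps(9) = steps(8) + steps(7) = 34 + 21 = 55
steps(10) = steps(9) + steps(8) = 55 + 34 = 89
steps(11) = steps(10) + steps(9) = 89 + 55 = 144
steps(12) = steps(11) + steps(10) = 144 + 89 = 233
steps(13) = steps(12) + steps(11) = 233 + 144 = 377
steps(14) = steps(13) + steps(12) = 377 + 233 = 610
steps(15) = steps(14) + steps(13) = 610 + 377 = 987
steps(16) = steps(15) + steps(14) = 987 + 610 = 1597
steps(17) = steps(16) + steps(15) = 1597 + 987 = 2584
steps(18) = steps(17) + steps(16) = 2584 + 1597 = 4181
steps(19) = steps(18) + steps(17) = 4181 + 2584 = 6765
steps(20) = steps(19) + steps(18) = 6765 + 4181 = 10946
steps(21) = steps(20) + steps(19) = 10946 + 6765 = 17711
steps(22) = steps(21) + steps(20) = 17711 + 10946 = 28657
steps(23) = steps(22) + steps(21) = 28657 + 17711 = 46368
steps(24) = steps(23) + steps(22) = 46368 + 28657 = 75025
steps(25) = steps(24) + steps(23) = 75025 + 46368 = 121393

121393


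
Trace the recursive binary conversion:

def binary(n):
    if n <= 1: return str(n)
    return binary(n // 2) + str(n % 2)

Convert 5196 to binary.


binary(5196) = binary(2598) + '0'
binary(2598) = binary(1299) + '0'
binary(1299) = binary(649) + '1'
binary(649) = binary(324) + '1'
binary(324) = binary(162) + '0'
binary(162) = binary(81) + '0'
binary(81) = binary(40) + '1'
binary(40) = binary(20) + '0'
binary(20) = binary(10) + '0'
binary(10) = binary(5) + '0'
binary(5) = binary(2) + '1'
binary(2) = binary(1) + '0'
binary(1) = '1'  (base case)
Concatenating: '1' + '0' + '1' + '0' + '0' + '0' + '1' + '0' + '0' + '1' + '1' + '0' + '0' = '1010001001100'

1010001001100


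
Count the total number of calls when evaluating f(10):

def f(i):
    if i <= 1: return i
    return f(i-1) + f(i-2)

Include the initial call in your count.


Let C(n) = total calls for f(n)
C(0) = 1, C(1) = 1
C(2) = 1 + C(1) + C(0) = 1 + 1 + 1 = 3
C(3) = 1 + C(2) + C(1) = 1 + 3 + 1 = 5
C(4) = 1 + C(3) + C(2) = 1 + 5 + 3 = 9
C(5) = 1 + C(4) + C(3) = 1 + 9 + 5 = 15
C(6) = 1 + C(5) + C(4) = 1 + 15 + 9 = 25
C(7) = 1 + C(6) + C(5) = 1 + 25 + 15 = 41
C(8) = 1 + C(7) + C(6) = 1 + 41 + 25 = 67
C(9) = 1 + C(8) + C(7) = 1 + 67 + 41 = 109
C(10) = 1 + C(9) + C(8) = 1 + 109 + 67 = 177

177


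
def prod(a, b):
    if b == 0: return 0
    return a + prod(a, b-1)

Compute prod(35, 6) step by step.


prod(35, 6) = 35 + prod(35, 5)
prod(35, 5) = 35 + prod(35, 4)
prod(35, 4) = 35 + prod(35, 3)
prod(35, 3) = 35 + prod(35, 2)
prod(35, 2) = 35 + prod(35, 1)
prod(35, 1) = 35 + prod(35, 0)
prod(35, 0) = 0  (base case)
Total: 35 + 35 + 35 + 35 + 35 + 35 + 0 = 210

210


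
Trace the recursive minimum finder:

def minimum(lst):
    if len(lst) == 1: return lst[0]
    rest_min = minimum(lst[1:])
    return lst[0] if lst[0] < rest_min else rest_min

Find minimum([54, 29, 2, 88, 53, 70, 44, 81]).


minimum([54, 29, 2, 88, 53, 70, 44, 81]): compare 54 with minimum([29, 2, 88, 53, 70, 44, 81])
minimum([29, 2, 88, 53, 70, 44, 81]): compare 29 with minimum([2, 88, 53, 70, 44, 81])
minimum([2, 88, 53, 70, 44, 81]): compare 2 with minimum([88, 53, 70, 44, 81])
minimum([88, 53, 70, 44, 81]): compare 88 with minimum([53, 70, 44, 81])
minimum([53, 70, 44, 81]): compare 53 with minimum([70, 44, 81])
minimum([70, 44, 81]): compare 70 with minimum([44, 81])
minimum([44, 81]): compare 44 with minimum([81])
minimum([81]) = 81  (base case)
Compare 44 with 81 -> 44
Compare 70 with 44 -> 44
Compare 53 with 44 -> 44
Compare 88 with 44 -> 44
Compare 2 with 44 -> 2
Compare 29 with 2 -> 2
Compare 54 with 2 -> 2

2


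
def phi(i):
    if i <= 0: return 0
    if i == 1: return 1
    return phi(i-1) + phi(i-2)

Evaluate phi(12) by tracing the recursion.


Computing phi(12) bottom-up:
phi(0) = 0
phi(1) = 1
phi(2) = phi(1) + phi(0) = 1 + 0 = 1
phi(3) = phi(2) + phi(1) = 1 + 1 = 2
phi(4) = phi(3) + phi(2) = 2 + 1 = 3
phi(5) = phi(4) + phi(3) = 3 + 2 = 5
phi(6) = phi(5) + phi(4) = 5 + 3 = 8
phi(7) = phi(6) + phi(5) = 8 + 5 = 13
phi(8) = phi(7) + phi(6) = 13 + 8 = 21
phi(9) = phi(8) + phi(7) = 21 + 13 = 34
phi(10) = phi(9) + phi(8) = 34 + 21 = 55
phi(11) = phi(10) + phi(9) = 55 + 34 = 89
phi(12) = phi(11) + phi(10) = 89 + 55 = 144

144


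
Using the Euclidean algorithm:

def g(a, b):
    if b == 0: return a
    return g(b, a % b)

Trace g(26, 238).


g(26, 238) = g(238, 26)
g(238, 26) = g(26, 4)
g(26, 4) = g(4, 2)
g(4, 2) = g(2, 0)
g(2, 0) = 2  (base case)

2


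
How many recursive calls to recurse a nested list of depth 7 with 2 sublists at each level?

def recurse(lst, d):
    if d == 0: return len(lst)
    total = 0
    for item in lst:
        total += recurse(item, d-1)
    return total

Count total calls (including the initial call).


At depth 0 (root): 1 call
At depth 1: each of 1 parents calls recurse on 2 children = 2 calls
At depth 2: each of 2 parents calls recurse on 2 children = 4 calls
At depth 3: each of 4 parents calls recurse on 2 children = 8 calls
At depth 4: each of 8 parents calls recurse on 2 children = 16 calls
At depth 5: each of 16 parents calls recurse on 2 children = 32 calls
At depth 6: each of 32 parents calls recurse on 2 children = 64 calls
At depth 7: each of 64 parents calls recurse on 2 children = 128 calls
Total: 1 + 2 + 4 + 8 + 16 + 32 + 64 + 128 = 255

255


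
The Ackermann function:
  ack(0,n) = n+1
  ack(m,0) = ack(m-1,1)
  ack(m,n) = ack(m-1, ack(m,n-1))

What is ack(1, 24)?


ack(1, 24) = ack(0, ack(1, 23))
  ack(1, 23) = ack(0, ack(1, 22))
    ack(1, 22) = ack(0, ack(1, 21))
      ack(1, 21) = ack(0, ack(1, 20))
        ack(1, 20) = ack(0, ack(1, 19))
          ack(1, 19) = ack(0, ack(1, 18))
          ack(1, 18) = ack(0, ack(1, 17))
          ack(1, 17) = ack(0, ack(1, 16))
          ack(1, 16) = ack(0, ack(1, 15))
          ack(1, 15) = ack(0, ack(1, 14))
          ack(1, 14) = ack(0, ack(1, 13))
          ack(1, 13) = ack(0, ack(1, 12))
          ack(1, 12) = ack(0, ack(1, 11))
          ack(1, 11) = ack(0, ack(1, 10))
          ack(1, 10) = ack(0, ack(1, 9))
          ack(1, 9) = ack(0, ack(1, 8))
          ack(1, 8) = ack(0, ack(1, 7))
          ack(1, 7) = ack(0, ack(1, 6))
          ack(1, 6) = ack(0, ack(1, 5))
          ack(1, 5) = ack(0, ack(1, 4))
          ack(1, 4) = ack(0, ack(1, 3))
          ack(1, 3) = ack(0, ack(1, 2))
          ack(1, 2) = ack(0, ack(1, 1))
          ack(1, 1) = ack(0, ack(1, 0))
          ack(1, 0) = ack(0, 1)
... (trace truncated)
Result: ack(1, 24) = 26

26


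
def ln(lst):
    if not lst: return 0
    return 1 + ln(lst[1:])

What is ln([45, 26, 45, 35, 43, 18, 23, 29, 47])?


ln([45, 26, 45, 35, 43, 18, 23, 29, 47]) = 1 + ln([26, 45, 35, 43, 18, 23, 29, 47])
ln([26, 45, 35, 43, 18, 23, 29, 47]) = 1 + ln([45, 35, 43, 18, 23, 29, 47])
ln([45, 35, 43, 18, 23, 29, 47]) = 1 + ln([35, 43, 18, 23, 29, 47])
ln([35, 43, 18, 23, 29, 47]) = 1 + ln([43, 18, 23, 29, 47])
ln([43, 18, 23, 29, 47]) = 1 + ln([18, 23, 29, 47])
ln([18, 23, 29, 47]) = 1 + ln([23, 29, 47])
ln([23, 29, 47]) = 1 + ln([29, 47])
ln([29, 47]) = 1 + ln([47])
ln([47]) = 1 + ln([])
ln([]) = 0  (base case)
Unwinding: 1 + 1 + 1 + 1 + 1 + 1 + 1 + 1 + 1 + 0 = 9

9


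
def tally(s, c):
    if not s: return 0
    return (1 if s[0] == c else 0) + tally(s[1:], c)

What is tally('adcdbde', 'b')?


s[0]='a' != 'b' -> 0
s[0]='d' != 'b' -> 0
s[0]='c' != 'b' -> 0
s[0]='d' != 'b' -> 0
s[0]='b' == 'b' -> 1
s[0]='d' != 'b' -> 0
s[0]='e' != 'b' -> 0
Sum: 0 + 0 + 0 + 0 + 1 + 0 + 0 = 1

1


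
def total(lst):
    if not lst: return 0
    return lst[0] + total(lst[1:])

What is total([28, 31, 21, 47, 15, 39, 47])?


total([28, 31, 21, 47, 15, 39, 47]) = 28 + total([31, 21, 47, 15, 39, 47])
total([31, 21, 47, 15, 39, 47]) = 31 + total([21, 47, 15, 39, 47])
total([21, 47, 15, 39, 47]) = 21 + total([47, 15, 39, 47])
total([47, 15, 39, 47]) = 47 + total([15, 39, 47])
total([15, 39, 47]) = 15 + total([39, 47])
total([39, 47]) = 39 + total([47])
total([47]) = 47 + total([])
total([]) = 0  (base case)
Total: 28 + 31 + 21 + 47 + 15 + 39 + 47 + 0 = 228

228


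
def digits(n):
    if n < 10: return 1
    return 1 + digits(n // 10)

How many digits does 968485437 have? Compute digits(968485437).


digits(968485437) = 1 + digits(96848543)
digits(96848543) = 1 + digits(9684854)
digits(9684854) = 1 + digits(968485)
digits(968485) = 1 + digits(96848)
digits(96848) = 1 + digits(9684)
digits(9684) = 1 + digits(968)
digits(968) = 1 + digits(96)
digits(96) = 1 + digits(9)
digits(9) = 1  (base case: 9 < 10)
Unwinding: 1 + 1 + 1 + 1 + 1 + 1 + 1 + 1 + 1 = 9

9


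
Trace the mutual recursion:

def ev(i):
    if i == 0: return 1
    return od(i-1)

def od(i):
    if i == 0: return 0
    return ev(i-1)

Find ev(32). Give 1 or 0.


ev(32) = od(31)
od(31) = ev(30)
ev(30) = od(29)
od(29) = ev(28)
ev(28) = od(27)
od(27) = ev(26)
ev(26) = od(25)
od(25) = ev(24)
ev(24) = od(23)
od(23) = ev(22)
ev(22) = od(21)
od(21) = ev(20)
ev(20) = od(19)
od(19) = ev(18)
ev(18) = od(17)
od(17) = ev(16)
ev(16) = od(15)
od(15) = ev(14)
ev(14) = od(13)
od(13) = ev(12)
ev(12) = od(11)
od(11) = ev(10)
ev(10) = od(9)
od(9) = ev(8)
ev(8) = od(7)
od(7) = ev(6)
ev(6) = od(5)
od(5) = ev(4)
ev(4) = od(3)
od(3) = ev(2)
ev(2) = od(1)
od(1) = ev(0)
ev(0) = 1  (base case)
Result: 1

1


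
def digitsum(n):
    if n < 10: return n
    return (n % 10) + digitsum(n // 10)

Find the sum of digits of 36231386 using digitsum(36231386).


digitsum(36231386) = 6 + digitsum(3623138)
digitsum(3623138) = 8 + digitsum(362313)
digitsum(362313) = 3 + digitsum(36231)
digitsum(36231) = 1 + digitsum(3623)
digitsum(3623) = 3 + digitsum(362)
digitsum(362) = 2 + digitsum(36)
digitsum(36) = 6 + digitsum(3)
digitsum(3) = 3  (base case)
Total: 6 + 8 + 3 + 1 + 3 + 2 + 6 + 3 = 32

32


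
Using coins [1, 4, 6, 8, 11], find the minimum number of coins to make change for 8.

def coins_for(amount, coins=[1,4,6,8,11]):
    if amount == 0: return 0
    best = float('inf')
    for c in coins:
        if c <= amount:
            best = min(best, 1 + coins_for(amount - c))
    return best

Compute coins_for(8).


Building up with DP:
coins_for(0) = 0
coins_for(1) = min(1+coins_for(0)=1+0=1) = 1
coins_for(2) = min(1+coins_for(1)=1+1=2) = 2
coins_for(3) = min(1+coins_for(2)=1+2=3) = 3
coins_for(4) = min(1+coins_for(3)=1+3=4, 1+coins_for(0)=1+0=1) = 1
coins_for(5) = min(1+coins_for(4)=1+1=2, 1+coins_for(1)=1+1=2) = 2
coins_for(6) = min(1+coins_for(5)=1+2=3, 1+coins_for(2)=1+2=3, 1+coins_for(0)=1+0=1) = 1
coins_for(7) = min(1+coins_for(6)=1+1=2, 1+coins_for(3)=1+3=4, 1+coins_for(1)=1+1=2) = 2
coins_for(8) = min(1+coins_for(7)=1+2=3, 1+coins_for(4)=1+1=2, 1+coins_for(2)=1+2=3, 1+coins_for(0)=1+0=1) = 1

1


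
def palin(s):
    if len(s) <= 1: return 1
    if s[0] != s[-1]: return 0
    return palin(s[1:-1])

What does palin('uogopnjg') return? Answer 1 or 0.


palin('uogopnjg'): s[0]='u' != s[-1]='g' -> return 0
Result: 0 (not a palindrome)

0


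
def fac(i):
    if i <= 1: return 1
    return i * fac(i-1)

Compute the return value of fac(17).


fac(17)
= 17 * fac(16)
= 17 * 16 * fac(15)
= 17 * 16 * 15 * fac(14)
= 17 * 16 * 15 * 14 * fac(13)
= 17 * 16 * 15 * 14 * 13 * fac(12)
= 17 * 16 * 15 * 14 * 13 * 12 * fac(11)
= 17 * 16 * 15 * 14 * 13 * 12 * 11 * fac(10)
= 17 * 16 * 15 * 14 * 13 * 12 * 11 * 10 * fac(9)
= 17 * 16 * 15 * 14 * 13 * 12 * 11 * 10 * 9 * fac(8)
= 17 * 16 * 15 * 14 * 13 * 12 * 11 * 10 * 9 * 8 * fac(7)
= 17 * 16 * 15 * 14 * 13 * 12 * 11 * 10 * 9 * 8 * 7 * fac(6)
= 17 * 16 * 15 * 14 * 13 * 12 * 11 * 10 * 9 * 8 * 7 * 6 * fac(5)
= 17 * 16 * 15 * 14 * 13 * 12 * 11 * 10 * 9 * 8 * 7 * 6 * 5 * fac(4)
= 17 * 16 * 15 * 14 * 13 * 12 * 11 * 10 * 9 * 8 * 7 * 6 * 5 * 4 * fac(3)
= 17 * 16 * 15 * 14 * 13 * 12 * 11 * 10 * 9 * 8 * 7 * 6 * 5 * 4 * 3 * fac(2)
= 17 * 16 * 15 * 14 * 13 * 12 * 11 * 10 * 9 * 8 * 7 * 6 * 5 * 4 * 3 * 2 * fac(1)
= 17 * 16 * 15 * 14 * 13 * 12 * 11 * 10 * 9 * 8 * 7 * 6 * 5 * 4 * 3 * 2 * 1
= 355687428096000

355687428096000


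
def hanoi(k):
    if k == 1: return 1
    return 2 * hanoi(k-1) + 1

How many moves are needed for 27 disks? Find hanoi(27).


hanoi(27) = 2 * hanoi(26) + 1
hanoi(26) = 2 * hanoi(25) + 1
hanoi(25) = 2 * hanoi(24) + 1
hanoi(24) = 2 * hanoi(23) + 1
hanoi(23) = 2 * hanoi(22) + 1
hanoi(22) = 2 * hanoi(21) + 1
hanoi(21) = 2 * hanoi(20) + 1
hanoi(20) = 2 * hanoi(19) + 1
hanoi(19) = 2 * hanoi(18) + 1
hanoi(18) = 2 * hanoi(17) + 1
hanoi(17) = 2 * hanoi(16) + 1
hanoi(16) = 2 * hanoi(15) + 1
hanoi(15) = 2 * hanoi(14) + 1
hanoi(14) = 2 * hanoi(13) + 1
hanoi(13) = 2 * hanoi(12) + 1
hanoi(12) = 2 * hanoi(11) + 1
hanoi(11) = 2 * hanoi(10) + 1
hanoi(10) = 2 * hanoi(9) + 1
hanoi(9) = 2 * hanoi(8) + 1
hanoi(8) = 2 * hanoi(7) + 1
hanoi(7) = 2 * hanoi(6) + 1
hanoi(6) = 2 * hanoi(5) + 1
hanoi(5) = 2 * hanoi(4) + 1
hanoi(4) = 2 * hanoi(3) + 1
hanoi(3) = 2 * hanoi(2) + 1
hanoi(2) = 2 * hanoi(1) + 1
hanoi(1) = 1  (base case)
hanoi(2) = 2 * 1 + 1 = 3
hanoi(3) = 2 * 3 + 1 = 7
hanoi(4) = 2 * 7 + 1 = 15
hanoi(5) = 2 * 15 + 1 = 31
hanoi(6) = 2 * 31 + 1 = 63
hanoi(7) = 2 * 63 + 1 = 127
hanoi(8) = 2 * 127 + 1 = 255
hanoi(9) = 2 * 255 + 1 = 511
hanoi(10) = 2 * 511 + 1 = 1023
hanoi(11) = 2 * 1023 + 1 = 2047
hanoi(12) = 2 * 2047 + 1 = 4095
hanoi(13) = 2 * 4095 + 1 = 8191
hanoi(14) = 2 * 8191 + 1 = 16383
hanoi(15) = 2 * 16383 + 1 = 32767
hanoi(16) = 2 * 32767 + 1 = 65535
hanoi(17) = 2 * 65535 + 1 = 131071
hanoi(18) = 2 * 131071 + 1 = 262143
hanoi(19) = 2 * 262143 + 1 = 524287
hanoi(20) = 2 * 524287 + 1 = 1048575
hanoi(21) = 2 * 1048575 + 1 = 2097151
hanoi(22) = 2 * 2097151 + 1 = 4194303
hanoi(23) = 2 * 4194303 + 1 = 8388607
hanoi(24) = 2 * 8388607 + 1 = 16777215
hanoi(25) = 2 * 16777215 + 1 = 33554431
hanoi(26) = 2 * 33554431 + 1 = 67108863
hanoi(27) = 2 * 67108863 + 1 = 134217727

134217727


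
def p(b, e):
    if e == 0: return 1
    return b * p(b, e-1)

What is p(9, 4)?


p(9, 4)
= 9 * p(9, 3)
= 9 * 9 * p(9, 2)
= 9 * 9 * 9 * p(9, 1)
= 9 * 9 * 9 * 9 * p(9, 0)
= 9 * 9 * 9 * 9 * 1
= 6561

6561


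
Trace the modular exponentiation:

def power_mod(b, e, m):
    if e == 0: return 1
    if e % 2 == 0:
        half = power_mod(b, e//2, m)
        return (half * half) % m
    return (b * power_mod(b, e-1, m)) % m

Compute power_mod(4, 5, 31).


power_mod(4, 5, 31): e is odd, compute power_mod(4, 4, 31)
  power_mod(4, 4, 31): e is even, compute power_mod(4, 2, 31)
    power_mod(4, 2, 31): e is even, compute power_mod(4, 1, 31)
      power_mod(4, 1, 31): e is odd, compute power_mod(4, 0, 31)
        power_mod(4, 0, 31) = 1
      (4 * 1) % 31 = 4
    half=4, (4*4) % 31 = 16
  half=16, (16*16) % 31 = 8
(4 * 8) % 31 = 1

1


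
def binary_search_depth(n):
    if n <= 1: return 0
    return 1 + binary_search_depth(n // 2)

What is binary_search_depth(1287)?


1287 / 2 = 643
643 / 2 = 321
321 / 2 = 160
160 / 2 = 80
80 / 2 = 40
40 / 2 = 20
20 / 2 = 10
10 / 2 = 5
5 / 2 = 2
2 / 2 = 1
Reached 1 after 10 halvings

10


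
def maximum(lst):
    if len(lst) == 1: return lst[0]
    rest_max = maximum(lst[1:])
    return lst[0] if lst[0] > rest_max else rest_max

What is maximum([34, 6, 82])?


maximum([34, 6, 82]): compare 34 with maximum([6, 82])
maximum([6, 82]): compare 6 with maximum([82])
maximum([82]) = 82  (base case)
Compare 6 with 82 -> 82
Compare 34 with 82 -> 82

82


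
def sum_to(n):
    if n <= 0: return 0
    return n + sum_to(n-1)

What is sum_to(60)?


sum_to(60)
= 60 + 59 + 58 + 57 + 56 + 55 + 54 + 53 + 52 + 51 + 50 + 49 + 48 + 47 + 46 + 45 + 44 + 43 + 42 + 41 + 40 + 39 + 38 + 37 + 36 + 35 + 34 + 33 + 32 + 31 + 30 + 29 + 28 + 27 + 26 + 25 + 24 + 23 + 22 + 21 + 20 + 19 + 18 + 17 + 16 + 15 + 14 + 13 + 12 + 11 + 10 + 9 + 8 + 7 + 6 + 5 + 4 + 3 + 2 + 1 + sum_to(0)
= 60 + 59 + 58 + 57 + 56 + 55 + 54 + 53 + 52 + 51 + 50 + 49 + 48 + 47 + 46 + 45 + 44 + 43 + 42 + 41 + 40 + 39 + 38 + 37 + 36 + 35 + 34 + 33 + 32 + 31 + 30 + 29 + 28 + 27 + 26 + 25 + 24 + 23 + 22 + 21 + 20 + 19 + 18 + 17 + 16 + 15 + 14 + 13 + 12 + 11 + 10 + 9 + 8 + 7 + 6 + 5 + 4 + 3 + 2 + 1 + 0
= 1830

1830


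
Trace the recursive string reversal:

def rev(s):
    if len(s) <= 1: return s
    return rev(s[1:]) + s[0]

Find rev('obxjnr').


rev('obxjnr') = rev('bxjnr') + 'o'
rev('bxjnr') = rev('xjnr') + 'b'
rev('xjnr') = rev('jnr') + 'x'
rev('jnr') = rev('nr') + 'j'
rev('nr') = rev('r') + 'n'
rev('r') = 'r'  (base case)
Concatenating: 'r' + 'n' + 'j' + 'x' + 'b' + 'o' = 'rnjxbo'

rnjxbo


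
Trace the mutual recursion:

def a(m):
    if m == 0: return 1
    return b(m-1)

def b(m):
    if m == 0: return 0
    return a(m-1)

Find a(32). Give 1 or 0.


a(32) = b(31)
b(31) = a(30)
a(30) = b(29)
b(29) = a(28)
a(28) = b(27)
b(27) = a(26)
a(26) = b(25)
b(25) = a(24)
a(24) = b(23)
b(23) = a(22)
a(22) = b(21)
b(21) = a(20)
a(20) = b(19)
b(19) = a(18)
a(18) = b(17)
b(17) = a(16)
a(16) = b(15)
b(15) = a(14)
a(14) = b(13)
b(13) = a(12)
a(12) = b(11)
b(11) = a(10)
a(10) = b(9)
b(9) = a(8)
a(8) = b(7)
b(7) = a(6)
a(6) = b(5)
b(5) = a(4)
a(4) = b(3)
b(3) = a(2)
a(2) = b(1)
b(1) = a(0)
a(0) = 1  (base case)
Result: 1

1


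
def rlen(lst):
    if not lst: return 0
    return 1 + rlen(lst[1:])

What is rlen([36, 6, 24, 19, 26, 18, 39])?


rlen([36, 6, 24, 19, 26, 18, 39]) = 1 + rlen([6, 24, 19, 26, 18, 39])
rlen([6, 24, 19, 26, 18, 39]) = 1 + rlen([24, 19, 26, 18, 39])
rlen([24, 19, 26, 18, 39]) = 1 + rlen([19, 26, 18, 39])
rlen([19, 26, 18, 39]) = 1 + rlen([26, 18, 39])
rlen([26, 18, 39]) = 1 + rlen([18, 39])
rlen([18, 39]) = 1 + rlen([39])
rlen([39]) = 1 + rlen([])
rlen([]) = 0  (base case)
Unwinding: 1 + 1 + 1 + 1 + 1 + 1 + 1 + 0 = 7

7


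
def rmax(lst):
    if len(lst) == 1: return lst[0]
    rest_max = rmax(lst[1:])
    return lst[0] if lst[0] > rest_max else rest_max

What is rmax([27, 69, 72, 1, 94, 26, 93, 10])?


rmax([27, 69, 72, 1, 94, 26, 93, 10]): compare 27 with rmax([69, 72, 1, 94, 26, 93, 10])
rmax([69, 72, 1, 94, 26, 93, 10]): compare 69 with rmax([72, 1, 94, 26, 93, 10])
rmax([72, 1, 94, 26, 93, 10]): compare 72 with rmax([1, 94, 26, 93, 10])
rmax([1, 94, 26, 93, 10]): compare 1 with rmax([94, 26, 93, 10])
rmax([94, 26, 93, 10]): compare 94 with rmax([26, 93, 10])
rmax([26, 93, 10]): compare 26 with rmax([93, 10])
rmax([93, 10]): compare 93 with rmax([10])
rmax([10]) = 10  (base case)
Compare 93 with 10 -> 93
Compare 26 with 93 -> 93
Compare 94 with 93 -> 94
Compare 1 with 94 -> 94
Compare 72 with 94 -> 94
Compare 69 with 94 -> 94
Compare 27 with 94 -> 94

94
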